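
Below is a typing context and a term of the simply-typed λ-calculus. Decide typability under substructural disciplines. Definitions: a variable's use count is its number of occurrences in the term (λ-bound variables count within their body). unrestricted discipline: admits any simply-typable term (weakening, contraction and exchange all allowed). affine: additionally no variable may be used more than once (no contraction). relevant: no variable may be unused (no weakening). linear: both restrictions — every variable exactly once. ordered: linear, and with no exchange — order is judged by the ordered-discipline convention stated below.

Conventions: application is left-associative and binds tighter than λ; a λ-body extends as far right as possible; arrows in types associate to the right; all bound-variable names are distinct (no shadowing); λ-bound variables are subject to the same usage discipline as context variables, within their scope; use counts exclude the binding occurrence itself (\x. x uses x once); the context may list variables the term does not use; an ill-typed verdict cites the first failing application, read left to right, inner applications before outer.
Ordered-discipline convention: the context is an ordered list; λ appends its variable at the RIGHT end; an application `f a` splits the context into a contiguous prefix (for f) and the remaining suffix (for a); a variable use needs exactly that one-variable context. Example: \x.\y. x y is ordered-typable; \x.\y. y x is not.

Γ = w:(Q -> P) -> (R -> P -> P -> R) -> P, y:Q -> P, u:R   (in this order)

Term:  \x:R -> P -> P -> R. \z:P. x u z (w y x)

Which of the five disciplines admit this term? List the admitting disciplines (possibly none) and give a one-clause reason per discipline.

admitted in: relevant, unrestricted
counts: w: 1, y: 1, u: 1, x [bound]: 2, z [bound]: 1
left-to-right use order: x, u, z, w, y, x
typing: well-typed at (R -> P -> P -> R) -> P -> R
ordered ✗ (uses contraction: x ×2)
linear ✗ (uses contraction: x ×2)
affine ✗ (uses contraction: x ×2)
relevant ✓ (w, y, u, x, z: all used, weakening unneeded)
unrestricted ✓ (well-typed at (R -> P -> P -> R) -> P -> R; no restrictions here)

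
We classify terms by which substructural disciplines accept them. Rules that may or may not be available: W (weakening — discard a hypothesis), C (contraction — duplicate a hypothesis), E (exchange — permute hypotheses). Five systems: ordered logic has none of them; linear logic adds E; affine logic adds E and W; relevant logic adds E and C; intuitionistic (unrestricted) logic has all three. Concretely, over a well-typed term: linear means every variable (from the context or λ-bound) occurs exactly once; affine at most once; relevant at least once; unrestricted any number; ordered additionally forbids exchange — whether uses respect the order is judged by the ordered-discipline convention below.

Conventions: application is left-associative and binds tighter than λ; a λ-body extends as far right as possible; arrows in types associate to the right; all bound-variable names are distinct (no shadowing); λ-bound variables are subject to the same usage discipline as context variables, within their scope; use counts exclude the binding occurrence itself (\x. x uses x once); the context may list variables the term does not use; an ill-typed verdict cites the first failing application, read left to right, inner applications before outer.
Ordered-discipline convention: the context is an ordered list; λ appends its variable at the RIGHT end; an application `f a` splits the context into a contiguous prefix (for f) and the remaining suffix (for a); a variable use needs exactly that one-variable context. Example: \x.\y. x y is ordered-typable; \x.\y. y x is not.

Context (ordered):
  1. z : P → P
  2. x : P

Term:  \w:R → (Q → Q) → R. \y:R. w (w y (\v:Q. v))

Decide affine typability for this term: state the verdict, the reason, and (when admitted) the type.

no — w ×2 used more than once (contraction)
counts: z: 0; x: 0; w (bound): 2; y (bound): 1; v (bound): 1
left-to-right use order: w, w, y, v
typing: well-typed at (R → (Q → Q) → R) → R → (Q → Q) → R
summary: ordered ✗ | linear ✗ | affine ✗ | relevant ✗ | unrestricted ✓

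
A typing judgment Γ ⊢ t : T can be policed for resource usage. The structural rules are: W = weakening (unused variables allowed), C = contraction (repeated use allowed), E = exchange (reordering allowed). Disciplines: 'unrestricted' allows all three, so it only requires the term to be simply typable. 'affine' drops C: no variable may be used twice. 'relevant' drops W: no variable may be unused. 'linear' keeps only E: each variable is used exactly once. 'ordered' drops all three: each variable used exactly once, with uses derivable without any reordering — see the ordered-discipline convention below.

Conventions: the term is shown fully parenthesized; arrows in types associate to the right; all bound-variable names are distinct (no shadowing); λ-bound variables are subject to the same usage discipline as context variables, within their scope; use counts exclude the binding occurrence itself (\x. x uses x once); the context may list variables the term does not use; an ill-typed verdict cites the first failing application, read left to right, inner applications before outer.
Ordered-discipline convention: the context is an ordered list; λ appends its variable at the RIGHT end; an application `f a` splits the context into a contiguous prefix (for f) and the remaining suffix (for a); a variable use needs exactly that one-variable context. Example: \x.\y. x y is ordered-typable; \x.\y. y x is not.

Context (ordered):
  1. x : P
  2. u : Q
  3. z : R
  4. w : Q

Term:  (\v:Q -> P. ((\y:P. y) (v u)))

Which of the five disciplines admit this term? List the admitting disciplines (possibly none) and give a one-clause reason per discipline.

admitting disciplines: affine, unrestricted
use counts: x ×0, u ×1, z ×0, w ×0, v (bound) ×1, y (bound) ×1
left-to-right use order: y, v, u
typing: well-typed — term : (Q -> P) -> P
ordered ✗ (x, z, w left unused)
linear ✗ (x, z, w left unused)
affine ✓ (none of x, u, z, w, v, y used more than once)
relevant ✗ (x, z, w left unused)
unrestricted ✓ (simply typable at (Q -> P) -> P; W, C, E all held)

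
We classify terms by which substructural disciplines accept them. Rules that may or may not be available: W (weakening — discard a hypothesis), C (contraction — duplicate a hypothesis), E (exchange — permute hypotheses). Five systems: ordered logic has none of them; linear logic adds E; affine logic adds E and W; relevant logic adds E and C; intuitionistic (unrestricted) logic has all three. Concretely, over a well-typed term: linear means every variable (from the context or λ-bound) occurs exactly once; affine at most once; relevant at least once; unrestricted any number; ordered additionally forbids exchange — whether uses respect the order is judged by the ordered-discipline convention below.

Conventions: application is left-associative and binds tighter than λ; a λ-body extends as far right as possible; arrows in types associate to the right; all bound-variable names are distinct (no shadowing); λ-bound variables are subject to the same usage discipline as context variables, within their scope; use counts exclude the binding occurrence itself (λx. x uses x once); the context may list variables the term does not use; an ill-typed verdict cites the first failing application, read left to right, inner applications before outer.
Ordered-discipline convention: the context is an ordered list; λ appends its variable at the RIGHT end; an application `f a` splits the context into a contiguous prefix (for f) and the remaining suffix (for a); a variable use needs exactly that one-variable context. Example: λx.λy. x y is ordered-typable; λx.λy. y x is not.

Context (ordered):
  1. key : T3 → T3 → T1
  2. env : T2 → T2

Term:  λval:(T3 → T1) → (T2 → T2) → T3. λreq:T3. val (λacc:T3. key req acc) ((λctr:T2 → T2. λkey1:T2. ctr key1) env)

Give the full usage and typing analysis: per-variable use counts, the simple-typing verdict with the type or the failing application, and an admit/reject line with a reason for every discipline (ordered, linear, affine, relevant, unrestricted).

counts: key=1, env=1, val (λ-bound)=1, req (λ-bound)=1, acc (λ-bound)=1, ctr (λ-bound)=1, key1 (λ-bound)=1
order of uses: val, key, req, acc, ctr, key1, env
typing: well-typed — term : ((T3 → T1) → (T2 → T2) → T3) → T3 → T3
ordered: ✗, no contiguous prefix/suffix split fits val, key, req, acc, ctr, key1, env
linear: ✓, each of key, env, val, req, acc, ctr, key1 used exactly once
affine: ✓, key, env, val, req, acc, ctr, key1: no repeats, contraction unneeded
relevant: ✓, key, env, val, req, acc, ctr, key1: all used, weakening unneeded
unrestricted: ✓, simply typable at ((T3 → T1) → (T2 → T2) → T3) → T3 → T3; W, C, E all held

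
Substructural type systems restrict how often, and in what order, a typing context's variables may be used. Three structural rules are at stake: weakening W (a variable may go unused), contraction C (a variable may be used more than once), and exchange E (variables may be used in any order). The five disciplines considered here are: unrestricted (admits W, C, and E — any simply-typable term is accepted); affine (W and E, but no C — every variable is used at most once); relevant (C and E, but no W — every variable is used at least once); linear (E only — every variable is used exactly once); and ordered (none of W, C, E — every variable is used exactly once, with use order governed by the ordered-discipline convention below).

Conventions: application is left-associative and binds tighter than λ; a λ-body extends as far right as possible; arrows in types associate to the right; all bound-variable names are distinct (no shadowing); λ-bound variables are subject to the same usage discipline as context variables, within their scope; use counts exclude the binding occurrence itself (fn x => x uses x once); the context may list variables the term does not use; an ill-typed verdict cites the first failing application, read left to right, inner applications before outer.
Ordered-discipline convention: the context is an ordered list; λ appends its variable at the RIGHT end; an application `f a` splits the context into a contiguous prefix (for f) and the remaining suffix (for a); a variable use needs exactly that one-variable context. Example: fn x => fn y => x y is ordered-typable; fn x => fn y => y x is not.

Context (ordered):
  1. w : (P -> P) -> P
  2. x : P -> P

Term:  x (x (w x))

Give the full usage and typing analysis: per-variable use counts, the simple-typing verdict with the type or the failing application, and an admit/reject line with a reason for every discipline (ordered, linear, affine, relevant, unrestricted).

use counts: w ×1, x ×3
use order (left to right): x, x, w, x
typing: well-typed — term : P
ordered ✗ (needs contraction — x ×3)
linear ✗ (needs contraction — x ×3)
affine ✗ (needs contraction — x ×3)
relevant ✓ (at least one use each (w, x))
unrestricted ✓ (simply typable at P; W, C, E all held)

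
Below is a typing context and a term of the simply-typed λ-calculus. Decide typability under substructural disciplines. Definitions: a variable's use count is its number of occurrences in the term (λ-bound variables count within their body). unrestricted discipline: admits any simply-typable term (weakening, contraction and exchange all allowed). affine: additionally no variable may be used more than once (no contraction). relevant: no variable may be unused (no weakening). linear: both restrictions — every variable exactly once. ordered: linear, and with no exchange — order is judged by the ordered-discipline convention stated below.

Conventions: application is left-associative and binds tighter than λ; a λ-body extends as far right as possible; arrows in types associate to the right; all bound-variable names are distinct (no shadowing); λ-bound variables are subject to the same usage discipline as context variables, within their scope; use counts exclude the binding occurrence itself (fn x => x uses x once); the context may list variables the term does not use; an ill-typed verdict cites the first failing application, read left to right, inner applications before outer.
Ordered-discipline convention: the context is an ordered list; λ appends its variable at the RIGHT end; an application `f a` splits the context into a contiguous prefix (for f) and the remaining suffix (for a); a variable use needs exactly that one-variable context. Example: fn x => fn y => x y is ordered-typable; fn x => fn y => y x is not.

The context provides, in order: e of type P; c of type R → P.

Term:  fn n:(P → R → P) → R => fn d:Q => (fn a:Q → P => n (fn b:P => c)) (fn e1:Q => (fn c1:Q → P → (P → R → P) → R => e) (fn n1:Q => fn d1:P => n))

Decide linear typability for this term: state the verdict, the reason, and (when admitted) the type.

no — repeated use of n ×2; unused: d, a, b, e1, c1, n1, d1 — weakening required
variable uses: e: 1×, c: 1×, n (λ-bound): 2×, d (λ-bound): 0×, a (λ-bound): 0×, b (λ-bound): 0×, e1 (λ-bound): 0×, c1 (λ-bound): 0×, n1 (λ-bound): 0×, d1 (λ-bound): 0×
left-to-right use order: n, c, e, n
typing: well-typed — term : ((P → R → P) → R) → Q → R
summary: ordered ✗ | linear ✗ | affine ✗ | relevant ✗ | unrestricted ✓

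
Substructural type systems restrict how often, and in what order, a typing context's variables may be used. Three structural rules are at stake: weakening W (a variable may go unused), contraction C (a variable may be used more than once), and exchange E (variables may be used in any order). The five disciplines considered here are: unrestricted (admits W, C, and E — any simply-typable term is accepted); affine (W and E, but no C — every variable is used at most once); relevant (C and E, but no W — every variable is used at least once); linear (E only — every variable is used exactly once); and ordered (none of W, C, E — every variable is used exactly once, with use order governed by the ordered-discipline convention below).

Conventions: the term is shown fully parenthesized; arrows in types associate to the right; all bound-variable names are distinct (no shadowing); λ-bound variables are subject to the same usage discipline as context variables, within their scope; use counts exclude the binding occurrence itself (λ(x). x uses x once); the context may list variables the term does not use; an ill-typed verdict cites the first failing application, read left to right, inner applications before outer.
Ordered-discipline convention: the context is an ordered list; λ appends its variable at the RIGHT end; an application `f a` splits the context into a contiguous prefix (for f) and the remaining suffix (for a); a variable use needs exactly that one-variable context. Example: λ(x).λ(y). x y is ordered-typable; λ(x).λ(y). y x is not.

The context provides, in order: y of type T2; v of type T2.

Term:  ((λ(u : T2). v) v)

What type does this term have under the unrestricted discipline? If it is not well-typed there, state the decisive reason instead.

term : T2
use counts: y: 0×, v: 2×, u (bound): 0×
use order (left to right): v, v
typing: well-typed at T2
summary: ordered ✗ | linear ✗ | affine ✗ | relevant ✗ | unrestricted ✓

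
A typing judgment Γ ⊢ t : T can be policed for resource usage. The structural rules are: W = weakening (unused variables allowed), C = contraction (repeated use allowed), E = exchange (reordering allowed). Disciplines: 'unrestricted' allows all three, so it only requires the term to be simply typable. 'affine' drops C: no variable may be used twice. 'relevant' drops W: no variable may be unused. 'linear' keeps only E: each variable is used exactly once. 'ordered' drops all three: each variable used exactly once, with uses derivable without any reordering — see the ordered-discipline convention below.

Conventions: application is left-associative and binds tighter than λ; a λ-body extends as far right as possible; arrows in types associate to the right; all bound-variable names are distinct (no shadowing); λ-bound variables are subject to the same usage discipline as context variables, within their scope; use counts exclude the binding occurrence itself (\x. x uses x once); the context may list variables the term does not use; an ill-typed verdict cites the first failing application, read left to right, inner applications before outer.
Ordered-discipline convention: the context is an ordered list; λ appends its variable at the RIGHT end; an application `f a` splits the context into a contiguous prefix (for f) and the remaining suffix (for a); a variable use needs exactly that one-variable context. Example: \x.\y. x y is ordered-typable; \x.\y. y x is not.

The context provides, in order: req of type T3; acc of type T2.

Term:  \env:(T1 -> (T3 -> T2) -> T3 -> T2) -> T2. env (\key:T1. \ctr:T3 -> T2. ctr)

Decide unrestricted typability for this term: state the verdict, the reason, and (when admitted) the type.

yes — type-checks (((T1 -> (T3 -> T2) -> T3 -> T2) -> T2) -> T2) and nothing is barred; term : ((T1 -> (T3 -> T2) -> T3 -> T2) -> T2) -> T2
variable uses: req: 0, acc: 0, env [bound]: 1, key [bound]: 0, ctr [bound]: 1
use order (left to right): env, ctr
typing: ✓ — ((T1 -> (T3 -> T2) -> T3 -> T2) -> T2) -> T2
across the five disciplines: ordered ✗ · linear ✗ · affine ✓ · relevant ✗ · unrestricted ✓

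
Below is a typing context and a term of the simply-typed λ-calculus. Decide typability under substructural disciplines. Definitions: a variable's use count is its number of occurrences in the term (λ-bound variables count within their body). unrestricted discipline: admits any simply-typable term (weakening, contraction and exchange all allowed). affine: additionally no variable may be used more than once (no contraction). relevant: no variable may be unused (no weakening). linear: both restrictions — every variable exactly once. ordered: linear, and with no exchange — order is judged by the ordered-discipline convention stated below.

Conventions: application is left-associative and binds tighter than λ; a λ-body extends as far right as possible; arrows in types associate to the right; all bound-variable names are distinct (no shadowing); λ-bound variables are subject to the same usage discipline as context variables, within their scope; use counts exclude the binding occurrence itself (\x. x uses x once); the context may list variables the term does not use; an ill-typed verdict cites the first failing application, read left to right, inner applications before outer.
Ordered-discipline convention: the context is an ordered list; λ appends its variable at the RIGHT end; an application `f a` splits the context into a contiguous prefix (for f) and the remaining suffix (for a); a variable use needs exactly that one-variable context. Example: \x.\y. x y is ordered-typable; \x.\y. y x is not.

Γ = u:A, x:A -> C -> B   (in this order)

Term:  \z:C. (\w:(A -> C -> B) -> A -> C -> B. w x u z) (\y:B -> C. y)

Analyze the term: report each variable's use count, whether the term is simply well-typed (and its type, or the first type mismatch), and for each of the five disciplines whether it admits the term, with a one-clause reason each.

counts: u: 1×; x: 1×; z (bound): 1×; w (bound): 1×; y (bound): 1×
uses in reading order: w, x, u, z, y
typing: ill-typed: a function awaiting (A -> C -> B) -> A -> C -> B gets (B -> C) -> B -> C
ordered: ✗ — fails simple typing
linear: ✗ — a type mismatch blocks all five
affine: ✗ — the type mismatch rejects it
relevant: ✗ — not simply typable
unrestricted: ✗ — fails simple typing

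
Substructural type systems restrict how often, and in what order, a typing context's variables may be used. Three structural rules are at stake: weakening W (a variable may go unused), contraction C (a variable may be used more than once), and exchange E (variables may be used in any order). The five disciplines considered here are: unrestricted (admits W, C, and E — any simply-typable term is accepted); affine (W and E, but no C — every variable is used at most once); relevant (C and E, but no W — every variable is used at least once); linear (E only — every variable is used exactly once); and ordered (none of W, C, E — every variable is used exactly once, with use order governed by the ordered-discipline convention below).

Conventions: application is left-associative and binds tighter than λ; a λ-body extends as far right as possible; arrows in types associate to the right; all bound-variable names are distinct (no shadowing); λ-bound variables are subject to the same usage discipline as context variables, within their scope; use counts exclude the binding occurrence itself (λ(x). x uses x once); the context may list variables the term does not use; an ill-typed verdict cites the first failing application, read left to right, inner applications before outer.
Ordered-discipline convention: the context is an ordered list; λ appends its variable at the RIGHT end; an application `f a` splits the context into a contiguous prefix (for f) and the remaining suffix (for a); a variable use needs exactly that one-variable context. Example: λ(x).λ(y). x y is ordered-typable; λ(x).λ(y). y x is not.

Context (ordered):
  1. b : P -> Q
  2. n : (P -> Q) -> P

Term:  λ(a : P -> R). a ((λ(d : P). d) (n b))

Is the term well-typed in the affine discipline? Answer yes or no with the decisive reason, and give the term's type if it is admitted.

yes — none of b, n, a, d used more than once; term : (P -> R) -> R
use counts: b: 1×, n: 1×, a [bound]: 1×, d [bound]: 1×
left-to-right use order: a, d, n, b
typing: ✓ — (P -> R) -> R
across the five disciplines: ordered ✗ · linear ✓ · affine ✓ · relevant ✓ · unrestricted ✓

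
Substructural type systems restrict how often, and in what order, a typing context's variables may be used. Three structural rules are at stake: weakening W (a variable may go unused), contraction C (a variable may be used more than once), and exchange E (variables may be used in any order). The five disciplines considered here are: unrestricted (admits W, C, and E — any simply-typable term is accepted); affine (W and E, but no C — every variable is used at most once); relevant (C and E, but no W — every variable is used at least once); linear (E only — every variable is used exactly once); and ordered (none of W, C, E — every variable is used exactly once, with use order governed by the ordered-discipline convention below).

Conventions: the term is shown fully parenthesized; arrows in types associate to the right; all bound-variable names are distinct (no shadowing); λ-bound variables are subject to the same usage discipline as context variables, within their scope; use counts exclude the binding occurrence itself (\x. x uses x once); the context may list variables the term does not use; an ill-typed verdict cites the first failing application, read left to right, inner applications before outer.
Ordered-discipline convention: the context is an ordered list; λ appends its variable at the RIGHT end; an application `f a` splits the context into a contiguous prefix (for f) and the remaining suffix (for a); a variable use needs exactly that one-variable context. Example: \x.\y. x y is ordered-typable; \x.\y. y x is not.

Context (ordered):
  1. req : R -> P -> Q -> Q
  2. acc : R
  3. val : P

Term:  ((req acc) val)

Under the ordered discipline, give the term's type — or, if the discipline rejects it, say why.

term : Q -> Q
usage: req: 1; acc: 1; val: 1
use order (left to right): req, acc, val
typing: well-typed — term : Q -> Q
per-discipline verdicts: ordered ✓ · linear ✓ · affine ✓ · relevant ✓ · unrestricted ✓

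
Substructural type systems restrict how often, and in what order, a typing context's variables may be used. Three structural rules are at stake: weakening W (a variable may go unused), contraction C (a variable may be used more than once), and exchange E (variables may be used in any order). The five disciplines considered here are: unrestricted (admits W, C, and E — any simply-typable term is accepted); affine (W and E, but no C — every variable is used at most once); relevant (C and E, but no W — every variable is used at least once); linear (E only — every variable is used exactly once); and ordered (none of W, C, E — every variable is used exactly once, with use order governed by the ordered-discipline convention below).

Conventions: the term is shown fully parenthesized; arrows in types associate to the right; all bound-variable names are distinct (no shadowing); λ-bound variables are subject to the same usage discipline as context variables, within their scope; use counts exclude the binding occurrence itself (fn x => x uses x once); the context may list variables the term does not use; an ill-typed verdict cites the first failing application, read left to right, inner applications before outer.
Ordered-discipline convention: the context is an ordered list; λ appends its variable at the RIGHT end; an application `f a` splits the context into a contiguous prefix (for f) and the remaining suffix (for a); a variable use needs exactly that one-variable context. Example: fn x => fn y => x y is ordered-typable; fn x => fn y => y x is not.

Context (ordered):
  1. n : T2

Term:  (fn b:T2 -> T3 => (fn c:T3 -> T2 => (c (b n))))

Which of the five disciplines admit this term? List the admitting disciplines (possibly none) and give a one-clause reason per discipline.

admitted in: linear, affine, relevant, unrestricted
use counts: n ×1; b [bound] ×1; c [bound] ×1
uses in reading order: c, b, n
typing: well-typed — term : (T2 -> T3) -> (T3 -> T2) -> T2
ordered ✗ (no ordered split (uses run c, b, n))
linear ✓ (exactly-once usage across n, b, c)
affine ✓ (n, b, c: no repeats, contraction unneeded)
relevant ✓ (every one of n, b, c appears)
unrestricted ✓ (type-checks ((T2 -> T3) -> (T3 -> T2) -> T2) and nothing is barred)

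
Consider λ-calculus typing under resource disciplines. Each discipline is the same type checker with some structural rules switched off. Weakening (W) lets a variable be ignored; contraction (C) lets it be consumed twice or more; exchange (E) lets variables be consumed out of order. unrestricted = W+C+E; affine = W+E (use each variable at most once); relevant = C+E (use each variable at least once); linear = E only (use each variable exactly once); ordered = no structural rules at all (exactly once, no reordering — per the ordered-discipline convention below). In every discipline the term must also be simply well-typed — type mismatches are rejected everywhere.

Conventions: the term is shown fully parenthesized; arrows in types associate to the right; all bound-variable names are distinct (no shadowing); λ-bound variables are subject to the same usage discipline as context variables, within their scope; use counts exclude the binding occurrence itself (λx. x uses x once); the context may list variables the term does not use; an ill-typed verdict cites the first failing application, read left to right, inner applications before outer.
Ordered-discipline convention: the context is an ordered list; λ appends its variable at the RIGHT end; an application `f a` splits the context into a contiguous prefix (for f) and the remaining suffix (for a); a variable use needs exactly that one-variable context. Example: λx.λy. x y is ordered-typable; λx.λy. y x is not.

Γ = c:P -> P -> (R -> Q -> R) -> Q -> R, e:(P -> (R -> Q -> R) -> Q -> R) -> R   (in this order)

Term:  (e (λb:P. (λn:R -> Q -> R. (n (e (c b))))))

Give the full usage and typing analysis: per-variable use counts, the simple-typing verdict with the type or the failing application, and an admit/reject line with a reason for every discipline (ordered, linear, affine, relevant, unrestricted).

counts: c: 1; e: 2; b [bound]: 1; n [bound]: 1
use order (left to right): e, n, e, c, b
typing: ✓ — R
ordered ✗ (repeated use of e ×2)
linear ✗ (repeated use of e ×2)
affine ✗ (repeated use of e ×2)
relevant ✓ (c, e, b, n: all used, weakening unneeded)
unrestricted ✓ (simply typable at R; W, C, E all held)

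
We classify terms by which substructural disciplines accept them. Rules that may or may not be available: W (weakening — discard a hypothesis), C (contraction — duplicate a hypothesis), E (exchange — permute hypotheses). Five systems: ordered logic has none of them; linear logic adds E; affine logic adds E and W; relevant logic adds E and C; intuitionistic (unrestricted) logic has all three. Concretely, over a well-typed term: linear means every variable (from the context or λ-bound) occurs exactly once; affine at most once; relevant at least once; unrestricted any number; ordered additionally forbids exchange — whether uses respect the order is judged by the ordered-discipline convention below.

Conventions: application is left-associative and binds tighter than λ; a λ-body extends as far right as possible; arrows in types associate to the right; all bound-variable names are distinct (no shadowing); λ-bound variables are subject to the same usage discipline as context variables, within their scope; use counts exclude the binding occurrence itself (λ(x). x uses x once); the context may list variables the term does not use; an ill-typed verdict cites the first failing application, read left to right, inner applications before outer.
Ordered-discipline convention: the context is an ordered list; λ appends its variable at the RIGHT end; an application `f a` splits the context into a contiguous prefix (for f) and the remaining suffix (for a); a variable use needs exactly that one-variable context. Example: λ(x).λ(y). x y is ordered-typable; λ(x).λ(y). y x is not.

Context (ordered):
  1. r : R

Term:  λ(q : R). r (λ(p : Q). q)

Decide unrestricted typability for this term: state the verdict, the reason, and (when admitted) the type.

no — not simply typable
use counts: r ×1; q [bound] ×1; p [bound] ×0
use order (left to right): r, q
typing: ill-typed: can't apply a value of type R
all disciplines: ordered ✗; linear ✗; affine ✗; relevant ✗; unrestricted ✗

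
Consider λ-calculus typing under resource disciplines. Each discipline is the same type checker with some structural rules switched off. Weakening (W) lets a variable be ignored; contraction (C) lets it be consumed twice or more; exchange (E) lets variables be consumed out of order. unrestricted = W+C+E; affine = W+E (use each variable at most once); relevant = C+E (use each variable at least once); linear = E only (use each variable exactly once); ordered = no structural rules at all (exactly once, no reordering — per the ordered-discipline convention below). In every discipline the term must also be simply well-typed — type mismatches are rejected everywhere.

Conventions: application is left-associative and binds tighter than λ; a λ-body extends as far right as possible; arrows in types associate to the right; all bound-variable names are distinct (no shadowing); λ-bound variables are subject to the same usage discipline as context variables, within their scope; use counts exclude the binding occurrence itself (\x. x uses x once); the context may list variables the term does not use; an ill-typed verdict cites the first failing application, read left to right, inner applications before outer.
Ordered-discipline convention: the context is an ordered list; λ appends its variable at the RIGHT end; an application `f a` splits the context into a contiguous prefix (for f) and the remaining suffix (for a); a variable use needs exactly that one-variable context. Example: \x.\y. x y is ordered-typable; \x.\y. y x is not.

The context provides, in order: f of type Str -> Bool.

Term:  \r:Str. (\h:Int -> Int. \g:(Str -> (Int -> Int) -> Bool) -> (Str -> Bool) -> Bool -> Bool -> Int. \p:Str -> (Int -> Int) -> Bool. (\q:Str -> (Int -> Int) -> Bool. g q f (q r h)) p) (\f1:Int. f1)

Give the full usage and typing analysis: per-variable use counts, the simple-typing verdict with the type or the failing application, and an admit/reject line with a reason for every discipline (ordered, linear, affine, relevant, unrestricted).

usage: f: 1; r (bound): 1; h (bound): 1; g (bound): 1; p (bound): 1; q (bound): 2; f1 (bound): 1
use order (left to right): g, q, f, q, r, h, p, f1
typing: ✓ — Str -> ((Str -> (Int -> Int) -> Bool) -> (Str -> Bool) -> Bool -> Bool -> Int) -> (Str -> (Int -> Int) -> Bool) -> Bool -> Int
ordered ✗ (q ×2 used more than once (contraction))
linear ✗ (q ×2 used more than once (contraction))
affine ✗ (q ×2 used more than once (contraction))
relevant ✓ (none of f, r, h, g, p, q, f1 goes unused)
unrestricted ✓ (type-checks (Str -> ((Str -> (Int -> Int) -> Bool) -> (Str -> Bool) -> Bool -> Bool -> Int) -> (Str -> (Int -> Int) -> Bool) -> Bool -> Int) and nothing is barred)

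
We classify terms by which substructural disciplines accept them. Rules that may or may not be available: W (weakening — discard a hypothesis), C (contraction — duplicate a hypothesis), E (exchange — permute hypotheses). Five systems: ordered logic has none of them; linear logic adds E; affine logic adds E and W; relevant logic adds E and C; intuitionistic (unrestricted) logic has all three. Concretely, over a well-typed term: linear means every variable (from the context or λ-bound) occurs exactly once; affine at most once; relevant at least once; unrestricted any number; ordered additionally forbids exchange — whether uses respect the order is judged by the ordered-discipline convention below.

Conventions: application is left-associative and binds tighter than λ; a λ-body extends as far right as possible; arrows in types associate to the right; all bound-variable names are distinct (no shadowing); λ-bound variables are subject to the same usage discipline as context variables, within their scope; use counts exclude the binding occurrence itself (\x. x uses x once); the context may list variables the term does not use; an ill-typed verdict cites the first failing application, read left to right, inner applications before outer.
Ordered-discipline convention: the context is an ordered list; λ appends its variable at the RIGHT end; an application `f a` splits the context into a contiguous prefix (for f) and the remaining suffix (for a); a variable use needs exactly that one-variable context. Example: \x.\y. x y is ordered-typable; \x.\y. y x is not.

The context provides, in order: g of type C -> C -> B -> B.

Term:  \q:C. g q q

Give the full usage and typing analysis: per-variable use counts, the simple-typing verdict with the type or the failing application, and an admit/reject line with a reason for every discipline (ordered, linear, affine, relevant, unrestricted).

counts: g: 1; q (bound): 2
order of uses: g, q, q
typing: well-typed — term : C -> B -> B
ordered: ✗ — uses contraction: q ×2
linear: ✗ — uses contraction: q ×2
affine: ✗ — uses contraction: q ×2
relevant: ✓ — none of g, q goes unused
unrestricted: ✓ — well-typed at C -> B -> B; no restrictions here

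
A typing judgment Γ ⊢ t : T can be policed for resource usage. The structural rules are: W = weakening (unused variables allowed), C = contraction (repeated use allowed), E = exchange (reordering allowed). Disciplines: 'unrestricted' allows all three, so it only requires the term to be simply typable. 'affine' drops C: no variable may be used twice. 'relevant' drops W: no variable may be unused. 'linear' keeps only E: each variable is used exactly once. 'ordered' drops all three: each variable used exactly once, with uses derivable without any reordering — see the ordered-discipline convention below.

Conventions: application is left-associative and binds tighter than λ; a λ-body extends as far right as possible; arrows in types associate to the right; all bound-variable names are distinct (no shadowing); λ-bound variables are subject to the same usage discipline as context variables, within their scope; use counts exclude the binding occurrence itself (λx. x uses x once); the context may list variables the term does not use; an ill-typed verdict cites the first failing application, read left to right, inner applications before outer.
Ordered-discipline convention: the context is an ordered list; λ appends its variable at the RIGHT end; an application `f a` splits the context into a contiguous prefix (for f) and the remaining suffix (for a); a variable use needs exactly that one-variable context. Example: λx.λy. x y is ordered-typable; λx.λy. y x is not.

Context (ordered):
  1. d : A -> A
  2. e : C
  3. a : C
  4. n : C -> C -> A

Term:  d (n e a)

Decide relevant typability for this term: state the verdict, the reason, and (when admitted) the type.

yes — at least one use each (d, e, a, n); term : A
variable uses: d ×1; e ×1; a ×1; n ×1
order of uses: d, n, e, a
typing: ✓ — A
summary: ordered ✗ | linear ✓ | affine ✓ | relevant ✓ | unrestricted ✓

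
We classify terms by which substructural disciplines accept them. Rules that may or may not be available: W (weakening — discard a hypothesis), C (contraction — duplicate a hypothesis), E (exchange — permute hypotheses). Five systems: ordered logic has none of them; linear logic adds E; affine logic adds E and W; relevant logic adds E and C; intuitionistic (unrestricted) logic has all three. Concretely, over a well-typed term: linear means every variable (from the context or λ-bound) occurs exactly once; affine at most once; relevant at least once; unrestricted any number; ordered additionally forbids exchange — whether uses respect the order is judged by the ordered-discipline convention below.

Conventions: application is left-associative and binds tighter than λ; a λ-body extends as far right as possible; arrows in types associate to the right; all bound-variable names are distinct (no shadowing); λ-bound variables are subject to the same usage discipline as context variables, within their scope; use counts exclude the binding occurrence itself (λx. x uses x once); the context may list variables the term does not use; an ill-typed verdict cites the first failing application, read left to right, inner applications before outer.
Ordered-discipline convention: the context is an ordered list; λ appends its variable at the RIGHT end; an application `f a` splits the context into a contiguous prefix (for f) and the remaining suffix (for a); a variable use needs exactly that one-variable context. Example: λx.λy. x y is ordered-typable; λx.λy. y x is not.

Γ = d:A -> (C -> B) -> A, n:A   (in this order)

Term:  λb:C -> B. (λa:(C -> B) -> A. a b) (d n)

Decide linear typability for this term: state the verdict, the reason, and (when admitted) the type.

yes — d, n, b, a: one use apiece; term : (C -> B) -> A
usage: d: 1×; n: 1×; b [bound]: 1×; a [bound]: 1×
use order (left to right): a, b, d, n
typing: well-typed — term : (C -> B) -> A
summary: ordered ✗ | linear ✓ | affine ✓ | relevant ✓ | unrestricted ✓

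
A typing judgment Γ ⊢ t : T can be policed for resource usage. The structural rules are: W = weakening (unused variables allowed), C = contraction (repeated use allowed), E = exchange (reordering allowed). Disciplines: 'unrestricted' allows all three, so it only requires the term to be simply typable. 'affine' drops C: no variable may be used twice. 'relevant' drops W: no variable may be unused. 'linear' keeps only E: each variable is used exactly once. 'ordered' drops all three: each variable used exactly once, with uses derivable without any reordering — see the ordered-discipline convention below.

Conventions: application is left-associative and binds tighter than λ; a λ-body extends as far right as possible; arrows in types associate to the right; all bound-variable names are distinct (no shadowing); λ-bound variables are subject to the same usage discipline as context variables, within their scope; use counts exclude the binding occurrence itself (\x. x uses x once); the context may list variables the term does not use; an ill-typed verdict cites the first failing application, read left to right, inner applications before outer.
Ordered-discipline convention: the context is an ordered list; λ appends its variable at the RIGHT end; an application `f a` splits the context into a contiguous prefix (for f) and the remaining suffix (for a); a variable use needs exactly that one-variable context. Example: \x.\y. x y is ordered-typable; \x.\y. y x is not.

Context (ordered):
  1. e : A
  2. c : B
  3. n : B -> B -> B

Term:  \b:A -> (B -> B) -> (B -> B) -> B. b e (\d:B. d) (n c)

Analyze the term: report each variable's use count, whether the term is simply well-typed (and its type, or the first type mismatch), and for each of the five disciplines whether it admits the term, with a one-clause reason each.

use counts: e=1; c=1; n=1; b (bound)=1; d (bound)=1
uses in reading order: b, e, d, n, c
typing: ✓ — (A -> (B -> B) -> (B -> B) -> B) -> B
ordered ✗ (needs exchange: uses follow b, e, d, n, c)
linear ✓ (exactly-once usage across e, c, n, b, d)
affine ✓ (e, c, n, b, d: no repeats, contraction unneeded)
relevant ✓ (e, c, n, b, d: all used, weakening unneeded)
unrestricted ✓ (type-checks ((A -> (B -> B) -> (B -> B) -> B) -> B) and nothing is barred)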